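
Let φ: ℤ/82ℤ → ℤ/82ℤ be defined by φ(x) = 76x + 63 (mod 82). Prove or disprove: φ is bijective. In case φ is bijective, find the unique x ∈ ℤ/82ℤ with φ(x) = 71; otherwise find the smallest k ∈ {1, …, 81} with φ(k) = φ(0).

41

Recall that φ is injective if φ(s) = φ(t) implies s = t.
We have gcd(76, 82) = 2 > 1. Taking s = 0 and t = 41: φ(0) = 63 and φ(41) = 76·41 + 63 = 3179 ≡ 63 (mod 82).
So φ(0) = φ(41) while 0 ≠ 41, so φ is not injective, hence not bijective.
Since φ is not bijective, we find the least positive k with φ(k) = φ(0): this means 76k ≡ 0 (mod 82), i.e. 82 ∣ 76k. Since gcd(76, 82) = 2, dividing through by 2 this holds exactly when 41 ∣ 38k, and as gcd(38, 41) = 1, exactly when 41 ∣ k.
The smallest positive such k is 41.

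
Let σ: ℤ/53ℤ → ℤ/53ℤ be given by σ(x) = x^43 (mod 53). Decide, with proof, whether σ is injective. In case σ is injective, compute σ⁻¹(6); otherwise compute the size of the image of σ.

Since 53 is prime, the nonzero elements of ℤ/53ℤ form a cyclic group of order 52.
As gcd(43, 52) = 1, raising to the 43rd power is a bijection on this group: if s^43 ≡ t^43 then (st^{−1})^43 = 1, and the only element of order dividing gcd(43, 52) = 1 is 1, so s = t.
With σ(0) = 0 this makes σ injective on all of ℤ/53ℤ, hence bijective (finite equal-size domain and codomain). In particular σ is injective.
Since σ is injective, we find the preimage of 6. The inverse of x ↦ x^43 on (ℤ/53ℤ)^× is x ↦ x^23, because 43·23 = 989 = 19·52 + 1 ≡ 1 (mod 52) and x^{52} = 1 for x ≠ 0 (Fermat). So σ⁻¹(6) = 6^23 mod 53.
Repeated squaring mod 53: 6^1 ≡ 6, 6^2 ≡ 6² = 36, 6^4 ≡ 36² = 1296 ≡ 24, 6^8 ≡ 24² = 576 ≡ 46, 6^16 ≡ 46² = 2116 ≡ 49. Since 23 = 16 + 4 + 2 + 1, 6^23 ≡ 49·24·36·6: 49·24 = 1176 ≡ 10, then 10·36 = 360 ≡ 42, then 42·6 = 252 ≡ 40. So 6^23 ≡ 40 (mod 53).
Hence σ⁻¹(6) = 40.

40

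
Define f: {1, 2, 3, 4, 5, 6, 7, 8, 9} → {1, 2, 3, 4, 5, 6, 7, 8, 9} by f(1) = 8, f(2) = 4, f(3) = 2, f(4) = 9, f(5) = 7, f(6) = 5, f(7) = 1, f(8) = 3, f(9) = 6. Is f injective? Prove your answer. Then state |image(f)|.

9

The values f(1), …, f(9) are 8, 4, 2, 9, 7, 5, 1, 3, 6 — all distinct.
So f(x_1) = f(x_2) only when x_1 = x_2, and f is injective.
The image of f is {1, 2, 3, 4, 5, 6, 7, 8, 9}, which has 9 elements.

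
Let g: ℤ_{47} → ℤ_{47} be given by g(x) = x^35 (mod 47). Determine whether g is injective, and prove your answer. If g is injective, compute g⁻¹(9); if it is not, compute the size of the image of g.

34

Since 47 is prime, the nonzero elements of ℤ_{47} form a cyclic group of order 46.
As gcd(35, 46) = 1, raising to the 35th power is a bijection on this group: if x_1^35 ≡ x_2^35 then (x_1x_2^{−1})^35 = 1, and the only element of order dividing gcd(35, 46) = 1 is 1, so x_1 = x_2.
With g(0) = 0 this makes g injective on all of ℤ_{47}, hence bijective (finite equal-size domain and codomain). In particular g is injective.
Since g is injective, we find the preimage of 9. The inverse of x ↦ x^35 on (ℤ_{47})^× is x ↦ x^25, because 35·25 = 875 = 19·46 + 1 ≡ 1 (mod 46) and x^{46} = 1 for x ≠ 0 (Fermat). So g⁻¹(9) = 9^25 mod 47.
Repeated squaring mod 47: 9^1 ≡ 9, 9^2 ≡ 9² = 81 ≡ 34, 9^4 ≡ 34² = 1156 ≡ 28, 9^8 ≡ 28² = 784 ≡ 32, 9^16 ≡ 32² = 1024 ≡ 37. Since 25 = 16 + 8 + 1, 9^25 ≡ 37·32·9: 37·32 = 1184 ≡ 9, then 9·9 = 81 ≡ 34. So 9^25 ≡ 34 (mod 47).
Hence g⁻¹(9) = 34.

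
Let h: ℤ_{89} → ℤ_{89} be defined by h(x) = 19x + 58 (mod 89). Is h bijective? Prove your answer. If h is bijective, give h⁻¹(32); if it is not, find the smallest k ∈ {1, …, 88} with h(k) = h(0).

Recall: h is injective if h(s) = h(t) implies s = t.
Suppose h(s) = h(t) in ℤ_{89}. Then 19s + 58 ≡ 19t + 58 (mod 89), so 19(s − t) ≡ 0 (mod 89).
Since gcd(19, 89) = 1, 19 is invertible modulo 89, thus s − t ≡ 0 (mod 89), i.e. s = t.
We now compute 19⁻¹ mod 89 explicitly. Euclid's algorithm: 89 = 4·19 + 13, 19 = 1·13 + 6, 13 = 2·6 + 1; back-substituting gives 1 = 75·19 − 16·89, so 19⁻¹ ≡ 75 (mod 89).
For any y ∈ ℤ_{89}, x = 75(y − 58) mod 89 satisfies h(x) = 19·75(y − 58) + 58 ≡ y (since 19·75 ≡ 1 mod 89). So every y has a preimage.
Therefore h is bijective.
Since h is bijective, we find h⁻¹(32): we need 19x ≡ 32 − 58 ≡ 63 (mod 89). Using 19⁻¹ = 75: x ≡ 75·63 = 4725 = 53·89 + 8, so x = 8.
Check: h(8) = 19·8 + 58 = 210 = 2·89 + 32 ≡ 32 (mod 89).

8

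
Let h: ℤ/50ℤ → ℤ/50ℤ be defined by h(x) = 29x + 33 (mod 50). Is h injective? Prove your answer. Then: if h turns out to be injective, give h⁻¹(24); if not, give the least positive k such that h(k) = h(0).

Suppose h(x_1) = h(x_2) in ℤ/50ℤ. Then 29x_1 + 33 ≡ 29x_2 + 33 (mod 50), therefore 29(x_1 − x_2) ≡ 0 (mod 50).
Since gcd(29, 50) = 1, 29 is invertible modulo 50, hence x_1 − x_2 ≡ 0 (mod 50), i.e. x_1 = x_2.
Therefore h is injective.
We now compute 29⁻¹ mod 50 explicitly. Euclid's algorithm: 50 = 1·29 + 21, 29 = 1·21 + 8, 21 = 2·8 + 5, 8 = 1·5 + 3, 5 = 1·3 + 2, 3 = 1·2 + 1; back-substituting gives 1 = 19·29 − 11·50, so 29⁻¹ ≡ 19 (mod 50).
Since h is injective, we compute h⁻¹(24): solve 29x + 33 ≡ 24 (mod 50), i.e. 29x ≡ 41 (mod 50).
Multiplying by 29⁻¹ = 19 gives x ≡ 19·41 = 779 = 15·50 + 29 ≡ 29 (mod 50).
Check: h(29) = 29·29 + 33 = 874 = 17·50 + 24 ≡ 24 (mod 50).

29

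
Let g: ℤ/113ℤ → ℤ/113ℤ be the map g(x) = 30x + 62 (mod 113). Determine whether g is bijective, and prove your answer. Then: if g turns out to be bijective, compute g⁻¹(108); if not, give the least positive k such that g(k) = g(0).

107

By definition, g is injective if g(u) = g(v) implies u = v.
If g(u) = g(v), then 30u ≡ 30v (mod 113). Because gcd(30, 113) = 1, we may cancel 30 to get u ≡ v (mod 113).
We now compute 30⁻¹ mod 113 explicitly. Euclid's algorithm: 113 = 3·30 + 23, 30 = 1·23 + 7, 23 = 3·7 + 2, 7 = 3·2 + 1; back-substituting gives 1 = 49·30 − 13·113, so 30⁻¹ ≡ 49 (mod 113).
For any y ∈ ℤ/113ℤ, x = 49(y − 62) mod 113 satisfies g(x) = 30·49(y − 62) + 62 ≡ y (since 30·49 ≡ 1 mod 113). So every y has a preimage.
Hence g is bijective.
Since g is bijective, we find g⁻¹(108): we need 30x ≡ 108 − 62 ≡ 46 (mod 113). Using 30⁻¹ = 49: x ≡ 49·46 = 2254 = 19·113 + 107, so x = 107.
Check: g(107) = 30·107 + 62 = 3272 = 28·113 + 108 ≡ 108 (mod 113).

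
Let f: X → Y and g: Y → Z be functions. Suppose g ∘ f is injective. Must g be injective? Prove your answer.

No. Take X = {0, 1}, Y = {0, 1, 2, 3}, Z = {0, 1, 2, 3}, f(a) = a for each a ∈ X, and g(b) = 2 if b ∈ {2, 3} else g(b) = b.
Then g ∘ f = f is injective (X ⊂ Y and f is the inclusion), but g(2) = g(3) = 2 with 2 ≠ 3, so g is not injective.

not injective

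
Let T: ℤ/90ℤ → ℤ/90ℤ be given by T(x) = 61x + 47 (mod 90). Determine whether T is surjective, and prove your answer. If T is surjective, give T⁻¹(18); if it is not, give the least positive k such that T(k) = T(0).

Since gcd(61, 90) = 1, 61 is invertible modulo 90. Euclid's algorithm: 90 = 1·61 + 29, 61 = 2·29 + 3, 29 = 9·3 + 2, 3 = 1·2 + 1; back-substituting gives 1 = 31·61 − 21·90, so 61⁻¹ ≡ 31 (mod 90).
Then y ↦ 31(y − 47) is a two-sided inverse to T, so every y ∈ ℤ/90ℤ has a preimage.
Hence T is surjective.
Since T is surjective, we find T⁻¹(18): we need 61x ≡ 18 − 47 ≡ 61 (mod 90). Using 61⁻¹ = 31: x ≡ 31·61 = 1891 = 21·90 + 1, so x = 1.
Check: T(1) = 61·1 + 47 = 108 = 1·90 + 18 ≡ 18 (mod 90).

1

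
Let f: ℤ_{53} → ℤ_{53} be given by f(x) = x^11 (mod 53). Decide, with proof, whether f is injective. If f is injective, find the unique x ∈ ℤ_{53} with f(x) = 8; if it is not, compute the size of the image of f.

Since 53 is prime, the nonzero elements of ℤ_{53} form a cyclic group of order 52.
As gcd(11, 52) = 1, raising to the 11th power is a bijection on this group: if a^11 ≡ b^11 then (ab^{−1})^11 = 1, and the only element of order dividing gcd(11, 52) = 1 is 1, so a = b.
With f(0) = 0 this makes f injective on all of ℤ_{53}, hence bijective (finite equal-size domain and codomain). In particular f is injective.
Since f is injective, we find the preimage of 8. The inverse of x ↦ x^11 on (ℤ_{53})^× is x ↦ x^19, because 11·19 = 209 = 4·52 + 1 ≡ 1 (mod 52) and x^{52} = 1 for x ≠ 0 (Fermat). So f⁻¹(8) = 8^19 mod 53.
Repeated squaring mod 53: 8^1 ≡ 8, 8^2 ≡ 8² = 64 ≡ 11, 8^4 ≡ 11² = 121 ≡ 15, 8^8 ≡ 15² = 225 ≡ 13, 8^16 ≡ 13² = 169 ≡ 10. Since 19 = 16 + 2 + 1, 8^19 ≡ 10·11·8: 10·11 = 110 ≡ 4, then 4·8 = 32. So 8^19 ≡ 32 (mod 53).
Hence f⁻¹(8) = 32.

32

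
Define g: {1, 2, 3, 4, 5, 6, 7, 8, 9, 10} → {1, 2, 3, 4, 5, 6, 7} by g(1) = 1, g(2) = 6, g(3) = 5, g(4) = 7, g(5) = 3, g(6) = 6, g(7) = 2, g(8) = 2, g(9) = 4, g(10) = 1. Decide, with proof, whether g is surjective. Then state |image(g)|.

Every element of the codomain has a preimage: 1 = g(1), 2 = g(7), 3 = g(5), 4 = g(9), 5 = g(3), 6 = g(2), 7 = g(4).
Hence g is surjective.
The image of g is {1, 2, 3, 4, 5, 6, 7}, which has 7 elements.

7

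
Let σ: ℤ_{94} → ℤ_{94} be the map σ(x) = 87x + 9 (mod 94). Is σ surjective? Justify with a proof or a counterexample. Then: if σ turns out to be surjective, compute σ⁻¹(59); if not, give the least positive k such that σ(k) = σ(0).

Recall: surjectivity means every element of the codomain has a preimage under σ.
Since gcd(87, 94) = 1, 87 is invertible modulo 94. Euclid's algorithm: 94 = 1·87 + 7, 87 = 12·7 + 3, 7 = 2·3 + 1; back-substituting gives 1 = 67·87 − 62·94, so 87⁻¹ ≡ 67 (mod 94).
For any y ∈ ℤ_{94}, x = 67(y − 9) mod 94 satisfies σ(x) = 87·67(y − 9) + 9 ≡ y (since 87·67 ≡ 1 mod 94). So every y has a preimage.
Therefore σ is surjective.
Since σ is surjective, we find σ⁻¹(59): we need 87x ≡ 59 − 9 ≡ 50 (mod 94). Using 87⁻¹ = 67: x ≡ 67·50 = 3350 = 35·94 + 60, so x = 60.
Check: σ(60) = 87·60 + 9 = 5229 = 55·94 + 59 ≡ 59 (mod 94).

60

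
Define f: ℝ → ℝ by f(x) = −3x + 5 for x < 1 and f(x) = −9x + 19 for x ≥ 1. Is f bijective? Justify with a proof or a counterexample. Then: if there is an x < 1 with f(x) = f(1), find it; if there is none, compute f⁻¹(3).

Both pieces are strictly decreasing (slopes −3 and −9), so each is injective on its own interval.
The left piece maps (−∞, 1) onto (2, ∞); the right piece maps [1, ∞) onto (−∞, 10].
These images overlap. In particular f(1) = 10 (right piece), and solving −3x + 5 = 10 on the left piece gives x = −5/3 < 1.
So f(−5/3) = f(1) with −5/3 ≠ 1, and f is not injective, hence not bijective. This x = −5/3 is the requested value below 1.

-5/3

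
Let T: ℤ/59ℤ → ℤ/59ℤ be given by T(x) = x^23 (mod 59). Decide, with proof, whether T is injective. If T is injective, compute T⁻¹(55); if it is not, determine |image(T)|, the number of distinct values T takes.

Since 59 is prime, the nonzero elements of ℤ/59ℤ form a cyclic group of order 58.
As gcd(23, 58) = 1, raising to the 23rd power is a bijection on this group: if s^23 ≡ t^23 then (st^{−1})^23 = 1, and the only element of order dividing gcd(23, 58) = 1 is 1, so s = t.
With T(0) = 0 this makes T injective on all of ℤ/59ℤ, hence bijective (finite equal-size domain and codomain). In particular T is injective.
Since T is injective, we find the preimage of 55. The inverse of x ↦ x^23 on (ℤ/59ℤ)^× is x ↦ x^53, because 23·53 = 1219 = 21·58 + 1 ≡ 1 (mod 58) and x^{58} = 1 for x ≠ 0 (Fermat). So T⁻¹(55) = 55^53 mod 59.
Repeated squaring mod 59: 55^1 ≡ 55, 55^2 ≡ 55² = 3025 ≡ 16, 55^4 ≡ 16² = 256 ≡ 20, 55^8 ≡ 20² = 400 ≡ 46, 55^16 ≡ 46² = 2116 ≡ 51, 55^32 ≡ 51² = 2601 ≡ 5. Since 53 = 32 + 16 + 4 + 1, 55^53 ≡ 5·51·20·55: 5·51 = 255 ≡ 19, then 19·20 = 380 ≡ 26, then 26·55 = 1430 ≡ 14. So 55^53 ≡ 14 (mod 59).
Hence T⁻¹(55) = 14.

14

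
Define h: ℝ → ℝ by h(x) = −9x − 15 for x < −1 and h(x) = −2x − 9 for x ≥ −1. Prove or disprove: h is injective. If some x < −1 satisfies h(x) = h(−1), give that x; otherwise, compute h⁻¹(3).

Both pieces are strictly decreasing (slopes −9 and −2), so each is injective on its own interval.
The left piece maps (−∞, −1) onto (−6, ∞); the right piece maps [−1, ∞) onto (−∞, −7].
These images are disjoint, so no value is attained by both pieces. Hence h is injective.
Because the two images are disjoint, no x < −1 has h(x) = h(−1), so we compute h⁻¹(3): 3 lies in (−6, ∞), so solve −9x − 15 = 3: x = (3 + 15)/(−9) = −2.

-2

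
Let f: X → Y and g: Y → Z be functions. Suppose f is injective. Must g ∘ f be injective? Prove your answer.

not injective

No. Take X = Y = Z = {0, 1, 2}, f = identity (injective), and g(x) = 0 for every x.
Then (g ∘ f)(0) = 0 = (g ∘ f)(2) with 0 ≠ 2, so g ∘ f is not injective.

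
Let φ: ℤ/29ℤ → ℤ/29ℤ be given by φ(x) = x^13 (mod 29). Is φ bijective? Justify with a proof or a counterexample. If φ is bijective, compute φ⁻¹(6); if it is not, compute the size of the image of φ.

Since 29 is prime, the nonzero elements of ℤ/29ℤ form a cyclic group of order 28.
As gcd(13, 28) = 1, raising to the 13th power is a bijection on this group: if a^13 ≡ b^13 then (ab^{−1})^13 = 1, and the only element of order dividing gcd(13, 28) = 1 is 1, so a = b.
With φ(0) = 0 this makes φ injective on all of ℤ/29ℤ, hence bijective (finite equal-size domain and codomain). In particular φ is bijective.
Since φ is bijective, we find the preimage of 6. The inverse of x ↦ x^13 on (ℤ/29ℤ)^× is x ↦ x^13, because 13·13 = 169 = 6·28 + 1 ≡ 1 (mod 28) and x^{28} = 1 for x ≠ 0 (Fermat). So φ⁻¹(6) = 6^13 mod 29.
Repeated squaring mod 29: 6^1 ≡ 6, 6^2 ≡ 6² = 36 ≡ 7, 6^4 ≡ 7² = 49 ≡ 20, 6^8 ≡ 20² = 400 ≡ 23. Since 13 = 8 + 4 + 1, 6^13 ≡ 23·20·6: 23·20 = 460 ≡ 25, then 25·6 = 150 ≡ 5. So 6^13 ≡ 5 (mod 29).
Hence φ⁻¹(6) = 5.

5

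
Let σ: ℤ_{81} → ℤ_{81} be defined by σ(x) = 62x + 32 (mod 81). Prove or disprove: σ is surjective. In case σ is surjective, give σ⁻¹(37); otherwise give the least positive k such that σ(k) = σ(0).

4

Since gcd(62, 81) = 1, 62 is invertible modulo 81. Euclid's algorithm: 81 = 1·62 + 19, 62 = 3·19 + 5, 19 = 3·5 + 4, 5 = 1·4 + 1; back-substituting gives 1 = 17·62 − 13·81, so 62⁻¹ ≡ 17 (mod 81).
Then y ↦ 17(y − 32) is a two-sided inverse to σ, so every y ∈ ℤ_{81} has a preimage.
Hence σ is surjective.
Since σ is surjective, we compute σ⁻¹(37): solve 62x + 32 ≡ 37 (mod 81), i.e. 62x ≡ 5 (mod 81).
Multiplying by 62⁻¹ = 17 gives x ≡ 17·5 = 85 = 1·81 + 4 ≡ 4 (mod 81).
Check: σ(4) = 62·4 + 32 = 280 = 3·81 + 37 ≡ 37 (mod 81).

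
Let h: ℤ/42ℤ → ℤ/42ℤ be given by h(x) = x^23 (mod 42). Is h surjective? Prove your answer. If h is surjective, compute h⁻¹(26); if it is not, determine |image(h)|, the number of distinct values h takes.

38

Computing x^23 mod 42 for each x (by repeated squaring, reducing mod 42 at every step), the values h(0), h(1), …, h(41) are: 0, 1, 32, 33, 16, 17, 6, 7, 8, 39, 40, 23, 24, 13, 14, 15, 4, 5, 30, 31, 20, 21, 22, 11, 12, 37, 38, 27, 28, 29, 18, 19, 2, 3, 34, 35, 36, 25, 26, 9, 10, 41.
Every element of ℤ/42ℤ appears exactly once in this list, so h is a bijection, and in particular surjective.
Since h is surjective, we read off the preimage of 26 from the same table: h(38) = 26, so h⁻¹(26) = 38.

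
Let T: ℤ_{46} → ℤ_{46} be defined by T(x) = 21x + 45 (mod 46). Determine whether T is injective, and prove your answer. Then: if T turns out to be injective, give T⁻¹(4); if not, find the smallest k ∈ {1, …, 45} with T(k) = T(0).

If T(x_1) = T(x_2), then 21x_1 ≡ 21x_2 (mod 46). Because gcd(21, 46) = 1, we may cancel 21 to get x_1 ≡ x_2 (mod 46).
Hence T is injective.
We now compute 21⁻¹ mod 46 explicitly. Euclid's algorithm: 46 = 2·21 + 4, 21 = 5·4 + 1; back-substituting gives 1 = 11·21 − 5·46, so 21⁻¹ ≡ 11 (mod 46).
Since T is injective, we find T⁻¹(4): we need 21x ≡ 4 − 45 ≡ 5 (mod 46). Using 21⁻¹ = 11: x ≡ 11·5 = 55 = 1·46 + 9, so x = 9.
Check: T(9) = 21·9 + 45 = 234 = 5·46 + 4 ≡ 4 (mod 46).

9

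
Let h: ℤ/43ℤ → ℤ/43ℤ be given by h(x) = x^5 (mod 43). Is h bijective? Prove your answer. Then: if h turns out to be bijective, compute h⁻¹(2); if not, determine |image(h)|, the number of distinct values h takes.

8

Since 43 is prime, the nonzero elements of ℤ/43ℤ form a cyclic group of order 42.
As gcd(5, 42) = 1, raising to the 5th power is a bijection on this group: if s^5 ≡ t^5 then (st^{−1})^5 = 1, and the only element of order dividing gcd(5, 42) = 1 is 1, so s = t.
With h(0) = 0 this makes h injective on all of ℤ/43ℤ, hence bijective (finite equal-size domain and codomain). In particular h is bijective.
Since h is bijective, we find the preimage of 2. The inverse of x ↦ x^5 on (ℤ/43ℤ)^× is x ↦ x^17, because 5·17 = 85 = 2·42 + 1 ≡ 1 (mod 42) and x^{42} = 1 for x ≠ 0 (Fermat). So h⁻¹(2) = 2^17 mod 43.
Repeated squaring mod 43: 2^1 ≡ 2, 2^2 ≡ 2² = 4, 2^4 ≡ 4² = 16, 2^8 ≡ 16² = 256 ≡ 41, 2^16 ≡ 41² = 1681 ≡ 4. Since 17 = 16 + 1, 2^17 ≡ 4·2: 4·2 = 8. So 2^17 ≡ 8 (mod 43).
Hence h⁻¹(2) = 8.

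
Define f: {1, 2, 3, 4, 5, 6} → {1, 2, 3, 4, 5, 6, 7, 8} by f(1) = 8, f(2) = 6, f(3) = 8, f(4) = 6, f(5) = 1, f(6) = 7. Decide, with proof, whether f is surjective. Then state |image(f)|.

No element maps to 2, so f is not surjective.
The image of f is {1, 6, 7, 8}, which has 4 elements.

4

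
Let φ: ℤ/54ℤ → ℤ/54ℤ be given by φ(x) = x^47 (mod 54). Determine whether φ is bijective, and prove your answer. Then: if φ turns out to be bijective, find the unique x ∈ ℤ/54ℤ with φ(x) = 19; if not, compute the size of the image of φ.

38

φ(0) = 0^47 = 0.
φ(6): Repeated squaring mod 54: 6^1 ≡ 6, 6^2 ≡ 6² = 36, 6^4 ≡ 36² = 1296 ≡ 0, 6^8 ≡ 0² = 0, 6^16 ≡ 0² = 0, 6^32 ≡ 0² = 0. Since 47 = 32 + 8 + 4 + 2 + 1, 6^47 ≡ 0·0·0·36·6: 0·0 = 0, then 0·0 = 0, then 0·36 = 0, then 0·6 = 0. So 6^47 ≡ 0 (mod 54).
So φ(0) = φ(6) = 0 while 0 ≠ 6, therefore φ is not injective, hence not bijective.
Since φ is not bijective, we determine |image(φ)|. Computing x^47 mod 54 for each x (by repeated squaring, reducing mod 54 at every step), the values φ(0), φ(1), …, φ(53) are: 0, 1, 50, 27, 16, 29, 0, 49, 44, 27, 46, 41, 0, 7, 20, 27, 40, 35, 0, 37, 32, 27, 52, 11, 0, 31, 26, 27, 28, 23, 0, 43, 2, 27, 22, 17, 0, 19, 14, 27, 34, 47, 0, 13, 8, 27, 10, 5, 0, 25, 38, 27, 4, 53.
The distinct values are {0, 1, 2, 4, 5, 7, 8, 10, 11, 13, 14, 16, 17, 19, 20, 22, 23, 25, 26, 27, 28, 29, 31, 32, 34, 35, 37, 38, 40, 41, 43, 44, 46, 47, 49, 50, 52, 53}; there are 38 of them.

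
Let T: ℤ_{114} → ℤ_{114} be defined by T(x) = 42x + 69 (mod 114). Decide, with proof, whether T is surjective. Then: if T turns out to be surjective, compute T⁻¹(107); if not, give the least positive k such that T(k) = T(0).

19

Since gcd(42, 114) = 6, we have 42x ≡ 0 (mod 6) for all x, so T(x) ≡ 3 (mod 6).
But 0 ≢ 3 (mod 6), so 0 ∈ ℤ_{114} has no preimage. So T is not surjective.
Since T is not surjective, we find the least positive k with T(k) = T(0): this means 42k ≡ 0 (mod 114), i.e. 114 ∣ 42k. Since gcd(42, 114) = 6, dividing through by 6 this holds exactly when 19 ∣ 7k, and as gcd(7, 19) = 1, exactly when 19 ∣ k.
The smallest positive such k is 19.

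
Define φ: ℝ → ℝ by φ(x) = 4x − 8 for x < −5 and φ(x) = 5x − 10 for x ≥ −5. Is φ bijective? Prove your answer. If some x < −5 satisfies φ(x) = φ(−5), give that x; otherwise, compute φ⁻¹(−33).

-27/4

Both pieces are strictly increasing (slopes 4 and 5), so each is injective on its own interval.
The left piece maps (−∞, −5) onto (−∞, −28); the right piece maps [−5, ∞) onto [−35, ∞).
These images overlap. In particular φ(−5) = −35 (right piece), and solving 4x − 8 = −35 on the left piece gives x = −27/4 < −5.
So φ(−27/4) = φ(−5) with −27/4 ≠ −5, and φ is not injective, hence not bijective. This x = −27/4 is the requested value below −5.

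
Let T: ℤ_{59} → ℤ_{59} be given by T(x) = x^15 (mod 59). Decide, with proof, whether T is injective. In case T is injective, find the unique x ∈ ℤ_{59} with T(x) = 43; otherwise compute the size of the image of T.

Since 59 is prime, the nonzero elements of ℤ_{59} form a cyclic group of order 58.
As gcd(15, 58) = 1, raising to the 15th power is a bijection on this group: if u^15 ≡ v^15 then (uv^{−1})^15 = 1, and the only element of order dividing gcd(15, 58) = 1 is 1, so u = v.
With T(0) = 0 this makes T injective on all of ℤ_{59}, hence bijective (finite equal-size domain and codomain). In particular T is injective.
Since T is injective, we find the preimage of 43. The inverse of x ↦ x^15 on (ℤ_{59})^× is x ↦ x^31, because 15·31 = 465 = 8·58 + 1 ≡ 1 (mod 58) and x^{58} = 1 for x ≠ 0 (Fermat). So T⁻¹(43) = 43^31 mod 59.
Repeated squaring mod 59: 43^1 ≡ 43, 43^2 ≡ 43² = 1849 ≡ 20, 43^4 ≡ 20² = 400 ≡ 46, 43^8 ≡ 46² = 2116 ≡ 51, 43^16 ≡ 51² = 2601 ≡ 5. Since 31 = 16 + 8 + 4 + 2 + 1, 43^31 ≡ 5·51·46·20·43: 5·51 = 255 ≡ 19, then 19·46 = 874 ≡ 48, then 48·20 = 960 ≡ 16, then 16·43 = 688 ≡ 39. So 43^31 ≡ 39 (mod 59).
Hence T⁻¹(43) = 39.

39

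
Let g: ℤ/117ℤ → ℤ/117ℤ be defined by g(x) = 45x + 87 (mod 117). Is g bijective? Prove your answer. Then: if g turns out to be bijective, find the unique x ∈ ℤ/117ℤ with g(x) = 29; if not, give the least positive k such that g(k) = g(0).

Recall that injectivity means: for all a, b in the domain, g(a) = g(b) implies a = b.
We have gcd(45, 117) = 9 > 1. Taking a = 0 and b = 13: g(0) = 87 and g(13) = 45·13 + 87 = 672 ≡ 87 (mod 117).
So g(0) = g(13) while 0 ≠ 13, hence g is not injective, hence not bijective.
Since g is not bijective, we find the least positive k with g(k) = g(0): this means 45k ≡ 0 (mod 117), i.e. 117 ∣ 45k. Since gcd(45, 117) = 9, dividing through by 9 this holds exactly when 13 ∣ 5k, and as gcd(5, 13) = 1, exactly when 13 ∣ k.
The smallest positive such k is 13.

13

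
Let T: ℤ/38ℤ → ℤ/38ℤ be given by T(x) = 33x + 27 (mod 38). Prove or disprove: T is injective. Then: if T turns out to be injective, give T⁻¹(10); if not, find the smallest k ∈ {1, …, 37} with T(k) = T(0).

Recall that T is injective when T(s) = T(t) forces s = t.
Suppose T(s) = T(t) in ℤ/38ℤ. Then 33s + 27 ≡ 33t + 27 (mod 38), hence 33(s − t) ≡ 0 (mod 38).
Since gcd(33, 38) = 1, 33 is invertible modulo 38, thus s − t ≡ 0 (mod 38), i.e. s = t.
Hence T is injective.
We now compute 33⁻¹ mod 38 explicitly. Euclid's algorithm: 38 = 1·33 + 5, 33 = 6·5 + 3, 5 = 1·3 + 2, 3 = 1·2 + 1; back-substituting gives 1 = 15·33 − 13·38, so 33⁻¹ ≡ 15 (mod 38).
Since T is injective, we find T⁻¹(10): we need 33x ≡ 10 − 27 ≡ 21 (mod 38). Using 33⁻¹ = 15: x ≡ 15·21 = 315 = 8·38 + 11, so x = 11.
Check: T(11) = 33·11 + 27 = 390 = 10·38 + 10 ≡ 10 (mod 38).

11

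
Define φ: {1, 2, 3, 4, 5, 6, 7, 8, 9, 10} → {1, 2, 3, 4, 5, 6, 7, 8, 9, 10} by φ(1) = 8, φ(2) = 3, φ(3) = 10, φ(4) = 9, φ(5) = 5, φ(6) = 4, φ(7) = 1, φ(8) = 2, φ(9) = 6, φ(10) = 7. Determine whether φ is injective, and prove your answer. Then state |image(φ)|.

10

The values φ(1), …, φ(10) are 8, 3, 10, 9, 5, 4, 1, 2, 6, 7 — all distinct.
So φ(a) = φ(b) only when a = b, and φ is injective.
The image of φ is {1, 2, 3, 4, 5, 6, 7, 8, 9, 10}, which has 10 elements.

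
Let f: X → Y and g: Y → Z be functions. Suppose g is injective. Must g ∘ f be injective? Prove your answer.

not injective

No. Take X = {1, 2}, Y = Z = {1, 2, 3, 4, 5}, f(1) = f(2) = 1, and g = identity (injective).
Then (g ∘ f)(1) = (g ∘ f)(2) = 1 with 1 ≠ 2, so g ∘ f is not injective.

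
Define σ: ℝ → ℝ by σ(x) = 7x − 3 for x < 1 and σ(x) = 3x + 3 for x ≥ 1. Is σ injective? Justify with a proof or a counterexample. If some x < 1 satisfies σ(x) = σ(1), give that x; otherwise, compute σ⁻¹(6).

1

Both pieces are strictly increasing (slopes 7 and 3), so each is injective on its own interval.
The left piece maps (−∞, 1) onto (−∞, 4); the right piece maps [1, ∞) onto [6, ∞).
These images are disjoint, so no value is attained by both pieces. Therefore σ is injective.
Because the two images are disjoint, no x < 1 has σ(x) = σ(1), so we compute σ⁻¹(6): 6 lies in [6, ∞), so solve 3x + 3 = 6: x = (6 − 3)/3 = 1.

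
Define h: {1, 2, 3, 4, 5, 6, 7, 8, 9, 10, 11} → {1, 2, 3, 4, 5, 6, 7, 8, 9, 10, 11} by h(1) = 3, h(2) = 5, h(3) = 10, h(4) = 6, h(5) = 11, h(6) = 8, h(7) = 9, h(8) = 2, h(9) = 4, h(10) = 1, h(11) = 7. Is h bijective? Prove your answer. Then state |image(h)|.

The values 3, 5, 10, 6, 11, 8, 9, 2, 4, 1, 7 are a permutation of {1, 2, 3, 4, 5, 6, 7, 8, 9, 10, 11}: each element appears exactly once.
So h is injective and surjective, hence bijective.
The image of h is {1, 2, 3, 4, 5, 6, 7, 8, 9, 10, 11}, which has 11 elements.

11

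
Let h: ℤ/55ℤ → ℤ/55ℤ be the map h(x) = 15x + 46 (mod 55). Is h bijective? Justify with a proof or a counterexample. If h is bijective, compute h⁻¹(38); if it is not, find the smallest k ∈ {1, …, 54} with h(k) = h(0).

We have gcd(15, 55) = 5 > 1. Taking u = 0 and v = 11: h(0) = 46 and h(11) = 15·11 + 46 = 211 ≡ 46 (mod 55).
So h(0) = h(11) while 0 ≠ 11, thus h is not injective, hence not bijective.
Since h is not bijective, we find the least positive k with h(k) = h(0): this means 15k ≡ 0 (mod 55), i.e. 55 ∣ 15k. Since gcd(15, 55) = 5, dividing through by 5 this holds exactly when 11 ∣ 3k, and as gcd(3, 11) = 1, exactly when 11 ∣ k.
The smallest positive such k is 11.

11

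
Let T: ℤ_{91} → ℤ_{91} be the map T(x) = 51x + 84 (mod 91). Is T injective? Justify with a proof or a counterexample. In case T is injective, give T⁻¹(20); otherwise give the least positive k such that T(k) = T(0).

Suppose T(a) = T(b) in ℤ_{91}. Then 51a + 84 ≡ 51b + 84 (mod 91), thus 51(a − b) ≡ 0 (mod 91).
Since gcd(51, 91) = 1, 51 is invertible modulo 91, thus a − b ≡ 0 (mod 91), i.e. a = b.
Therefore T is injective.
We now compute 51⁻¹ mod 91 explicitly. Euclid's algorithm: 91 = 1·51 + 40, 51 = 1·40 + 11, 40 = 3·11 + 7, 11 = 1·7 + 4, 7 = 1·4 + 3, 4 = 1·3 + 1; back-substituting gives 1 = 25·51 − 14·91, so 51⁻¹ ≡ 25 (mod 91).
Since T is injective, we compute T⁻¹(20): solve 51x + 84 ≡ 20 (mod 91), i.e. 51x ≡ 27 (mod 91).
Multiplying by 51⁻¹ = 25 gives x ≡ 25·27 = 675 = 7·91 + 38 ≡ 38 (mod 91).
Check: T(38) = 51·38 + 84 = 2022 = 22·91 + 20 ≡ 20 (mod 91).

38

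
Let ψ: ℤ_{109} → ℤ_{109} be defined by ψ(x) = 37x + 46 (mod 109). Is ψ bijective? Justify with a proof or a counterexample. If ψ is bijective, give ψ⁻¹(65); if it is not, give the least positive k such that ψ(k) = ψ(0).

83

Recall that ψ is injective when ψ(a) = ψ(b) forces a = b.
Suppose ψ(a) = ψ(b) in ℤ_{109}. Then 37a + 46 ≡ 37b + 46 (mod 109), hence 37(a − b) ≡ 0 (mod 109).
Since gcd(37, 109) = 1, 37 is invertible modulo 109, therefore a − b ≡ 0 (mod 109), i.e. a = b.
We now compute 37⁻¹ mod 109 explicitly. Euclid's algorithm: 109 = 2·37 + 35, 37 = 1·35 + 2, 35 = 17·2 + 1; back-substituting gives 1 = 56·37 − 19·109, so 37⁻¹ ≡ 56 (mod 109).
Then y ↦ 56(y − 46) is a two-sided inverse to ψ, so every y ∈ ℤ_{109} has a preimage.
Thus ψ is bijective.
Since ψ is bijective, we compute ψ⁻¹(65): solve 37x + 46 ≡ 65 (mod 109), i.e. 37x ≡ 19 (mod 109).
Multiplying by 37⁻¹ = 56 gives x ≡ 56·19 = 1064 = 9·109 + 83 ≡ 83 (mod 109).
Check: ψ(83) = 37·83 + 46 = 3117 = 28·109 + 65 ≡ 65 (mod 109).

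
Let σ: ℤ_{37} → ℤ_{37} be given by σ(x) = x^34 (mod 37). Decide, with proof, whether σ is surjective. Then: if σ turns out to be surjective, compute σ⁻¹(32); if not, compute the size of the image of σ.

19

σ(18): Repeated squaring mod 37: 18^1 ≡ 18, 18^2 ≡ 18² = 324 ≡ 28, 18^4 ≡ 28² = 784 ≡ 7, 18^8 ≡ 7² = 49 ≡ 12, 18^16 ≡ 12² = 144 ≡ 33, 18^32 ≡ 33² = 1089 ≡ 16. Since 34 = 32 + 2, 18^34 ≡ 16·28: 16·28 = 448 ≡ 4. So 18^34 ≡ 4 (mod 37).
σ(19): Repeated squaring mod 37: 19^1 ≡ 19, 19^2 ≡ 19² = 361 ≡ 28, 19^4 ≡ 28² = 784 ≡ 7, 19^8 ≡ 7² = 49 ≡ 12, 19^16 ≡ 12² = 144 ≡ 33, 19^32 ≡ 33² = 1089 ≡ 16. Since 34 = 32 + 2, 19^34 ≡ 16·28: 16·28 = 448 ≡ 4. So 19^34 ≡ 4 (mod 37).
So σ(18) = σ(19) = 4 while 18 ≠ 19, thus σ is not injective.
A non-injective map from the 37-element set ℤ_{37} to itself takes at most 36 distinct values, so it cannot be surjective. Therefore σ is not surjective.
Since σ is not surjective, we determine |image(σ)|. Computing x^34 mod 37 for each x (by repeated squaring, reducing mod 37 at every step), the values σ(0), σ(1), …, σ(36) are: 0, 1, 28, 33, 7, 3, 36, 34, 11, 16, 10, 26, 9, 30, 27, 25, 12, 21, 4, 4, 21, 12, 25, 27, 30, 9, 26, 10, 16, 11, 34, 36, 3, 7, 33, 28, 1.
The distinct values are {0, 1, 3, 4, 7, 9, 10, 11, 12, 16, 21, 25, 26, 27, 28, 30, 33, 34, 36}; there are 19 of them.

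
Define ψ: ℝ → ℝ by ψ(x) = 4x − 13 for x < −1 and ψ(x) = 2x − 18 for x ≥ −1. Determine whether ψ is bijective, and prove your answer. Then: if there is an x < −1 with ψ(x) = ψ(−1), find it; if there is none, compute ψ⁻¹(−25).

-7/4

Both pieces are strictly increasing (slopes 4 and 2), so each is injective on its own interval.
The left piece maps (−∞, −1) onto (−∞, −17); the right piece maps [−1, ∞) onto [−20, ∞).
These images overlap. In particular ψ(−1) = −20 (right piece), and solving 4x − 13 = −20 on the left piece gives x = −7/4 < −1.
So ψ(−7/4) = ψ(−1) with −7/4 ≠ −1, and ψ is not injective, hence not bijective. This x = −7/4 is the requested value below −1.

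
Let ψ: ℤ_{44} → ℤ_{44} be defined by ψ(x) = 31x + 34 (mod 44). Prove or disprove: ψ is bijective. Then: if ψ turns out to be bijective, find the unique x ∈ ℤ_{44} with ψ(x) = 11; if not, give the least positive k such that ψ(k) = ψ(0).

39

By definition, injectivity means: for all s, t in the domain, ψ(s) = ψ(t) implies s = t.
If ψ(s) = ψ(t), then 31s ≡ 31t (mod 44). Because gcd(31, 44) = 1, we may cancel 31 to get s ≡ t (mod 44).
We now compute 31⁻¹ mod 44 explicitly. Euclid's algorithm: 44 = 1·31 + 13, 31 = 2·13 + 5, 13 = 2·5 + 3, 5 = 1·3 + 2, 3 = 1·2 + 1; back-substituting gives 1 = 27·31 − 19·44, so 31⁻¹ ≡ 27 (mod 44).
For any y ∈ ℤ_{44}, x = 27(y − 34) mod 44 satisfies ψ(x) = 31·27(y − 34) + 34 ≡ y (since 31·27 ≡ 1 mod 44). So every y has a preimage.
Thus ψ is bijective.
Since ψ is bijective, we compute ψ⁻¹(11): solve 31x + 34 ≡ 11 (mod 44), i.e. 31x ≡ 21 (mod 44).
Multiplying by 31⁻¹ = 27 gives x ≡ 27·21 = 567 = 12·44 + 39 ≡ 39 (mod 44).
Check: ψ(39) = 31·39 + 34 = 1243 = 28·44 + 11 ≡ 11 (mod 44).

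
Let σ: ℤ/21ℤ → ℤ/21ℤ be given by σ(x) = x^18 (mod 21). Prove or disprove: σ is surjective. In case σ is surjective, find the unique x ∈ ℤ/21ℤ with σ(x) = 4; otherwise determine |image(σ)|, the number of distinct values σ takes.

σ(1) = 1^18 = 1.
σ(2): Repeated squaring mod 21: 2^1 ≡ 2, 2^2 ≡ 2² = 4, 2^4 ≡ 4² = 16, 2^8 ≡ 16² = 256 ≡ 4, 2^16 ≡ 4² = 16. Since 18 = 16 + 2, 2^18 ≡ 16·4: 16·4 = 64 ≡ 1. So 2^18 ≡ 1 (mod 21).
So σ(1) = σ(2) = 1 while 1 ≠ 2, hence σ is not injective.
A non-injective map from the 21-element set ℤ/21ℤ to itself takes at most 20 distinct values, so it cannot be surjective. So σ is not surjective.
Since σ is not surjective, we determine |image(σ)|. Computing x^18 mod 21 for each x (by repeated squaring, reducing mod 21 at every step), the values σ(0), σ(1), …, σ(20) are: 0, 1, 1, 15, 1, 1, 15, 7, 1, 15, 1, 1, 15, 1, 7, 15, 1, 1, 15, 1, 1.
The distinct values are {0, 1, 7, 15}; there are 4 of them.

4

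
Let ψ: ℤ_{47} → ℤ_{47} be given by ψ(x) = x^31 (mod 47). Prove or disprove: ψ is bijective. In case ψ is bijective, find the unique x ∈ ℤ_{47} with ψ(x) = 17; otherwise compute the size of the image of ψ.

Since 47 is prime, the nonzero elements of ℤ_{47} form a cyclic group of order 46.
As gcd(31, 46) = 1, raising to the 31st power is a bijection on this group: if a^31 ≡ b^31 then (ab^{−1})^31 = 1, and the only element of order dividing gcd(31, 46) = 1 is 1, so a = b.
With ψ(0) = 0 this makes ψ injective on all of ℤ_{47}, hence bijective (finite equal-size domain and codomain). In particular ψ is bijective.
Since ψ is bijective, we find the preimage of 17. The inverse of x ↦ x^31 on (ℤ_{47})^× is x ↦ x^3, because 31·3 = 93 = 2·46 + 1 ≡ 1 (mod 46) and x^{46} = 1 for x ≠ 0 (Fermat). So ψ⁻¹(17) = 17^3 mod 47.
Repeated squaring mod 47: 17^1 ≡ 17, 17^2 ≡ 17² = 289 ≡ 7. Since 3 = 2 + 1, 17^3 ≡ 7·17: 7·17 = 119 ≡ 25. So 17^3 ≡ 25 (mod 47).
Hence ψ⁻¹(17) = 25.

25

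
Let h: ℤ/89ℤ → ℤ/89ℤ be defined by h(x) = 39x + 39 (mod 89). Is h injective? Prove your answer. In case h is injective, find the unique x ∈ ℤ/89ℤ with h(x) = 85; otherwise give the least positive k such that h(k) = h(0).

By definition, h is injective when h(s) = h(t) forces s = t.
If h(s) = h(t), then 39s ≡ 39t (mod 89). Because gcd(39, 89) = 1, we may cancel 39 to get s ≡ t (mod 89).
Hence h is injective.
We now compute 39⁻¹ mod 89 explicitly. Euclid's algorithm: 89 = 2·39 + 11, 39 = 3·11 + 6, 11 = 1·6 + 5, 6 = 1·5 + 1; back-substituting gives 1 = 16·39 − 7·89, so 39⁻¹ ≡ 16 (mod 89).
Since h is injective, we find h⁻¹(85): we need 39x ≡ 85 − 39 ≡ 46 (mod 89). Using 39⁻¹ = 16: x ≡ 16·46 = 736 = 8·89 + 24, so x = 24.
Check: h(24) = 39·24 + 39 = 975 = 10·89 + 85 ≡ 85 (mod 89).

24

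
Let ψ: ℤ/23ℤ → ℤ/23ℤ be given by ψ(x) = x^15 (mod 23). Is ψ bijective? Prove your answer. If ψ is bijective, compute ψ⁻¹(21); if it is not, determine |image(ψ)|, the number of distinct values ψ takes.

15

Since 23 is prime, the nonzero elements of ℤ/23ℤ form a cyclic group of order 22.
As gcd(15, 22) = 1, raising to the 15th power is a bijection on this group: if x_1^15 ≡ x_2^15 then (x_1x_2^{−1})^15 = 1, and the only element of order dividing gcd(15, 22) = 1 is 1, so x_1 = x_2.
With ψ(0) = 0 this makes ψ injective on all of ℤ/23ℤ, hence bijective (finite equal-size domain and codomain). In particular ψ is bijective.
Since ψ is bijective, we find the preimage of 21. The inverse of x ↦ x^15 on (ℤ/23ℤ)^× is x ↦ x^3, because 15·3 = 45 = 2·22 + 1 ≡ 1 (mod 22) and x^{22} = 1 for x ≠ 0 (Fermat). So ψ⁻¹(21) = 21^3 mod 23.
Repeated squaring mod 23: 21^1 ≡ 21, 21^2 ≡ 21² = 441 ≡ 4. Since 3 = 2 + 1, 21^3 ≡ 4·21: 4·21 = 84 ≡ 15. So 21^3 ≡ 15 (mod 23).
Hence ψ⁻¹(21) = 15.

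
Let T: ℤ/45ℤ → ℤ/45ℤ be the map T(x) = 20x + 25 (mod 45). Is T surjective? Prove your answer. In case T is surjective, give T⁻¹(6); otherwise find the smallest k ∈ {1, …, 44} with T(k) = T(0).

Recall: T is surjective if every y in the codomain equals T(x) for some x in the domain.
Since gcd(20, 45) = 5, we have 20x ≡ 0 (mod 5) for all x, so T(x) ≡ 0 (mod 5).
But 1 ≢ 0 (mod 5), so 1 ∈ ℤ/45ℤ has no preimage. Thus T is not surjective.
Since T is not surjective, we find the least positive k with T(k) = T(0): this means 20k ≡ 0 (mod 45), i.e. 45 ∣ 20k. Since gcd(20, 45) = 5, dividing through by 5 this holds exactly when 9 ∣ 4k, and as gcd(4, 9) = 1, exactly when 9 ∣ k.
The smallest positive such k is 9.

9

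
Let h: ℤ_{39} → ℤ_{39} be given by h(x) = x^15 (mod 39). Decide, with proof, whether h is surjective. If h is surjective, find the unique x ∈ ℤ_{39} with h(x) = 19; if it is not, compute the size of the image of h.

15

h(2): Repeated squaring mod 39: 2^1 ≡ 2, 2^2 ≡ 2² = 4, 2^4 ≡ 4² = 16, 2^8 ≡ 16² = 256 ≡ 22. Since 15 = 8 + 4 + 2 + 1, 2^15 ≡ 22·16·4·2: 22·16 = 352 ≡ 1, then 1·4 = 4, then 4·2 = 8. So 2^15 ≡ 8 (mod 39).
h(5): Repeated squaring mod 39: 5^1 ≡ 5, 5^2 ≡ 5² = 25, 5^4 ≡ 25² = 625 ≡ 1, 5^8 ≡ 1² = 1. Since 15 = 8 + 4 + 2 + 1, 5^15 ≡ 1·1·25·5: 1·1 = 1, then 1·25 = 25, then 25·5 = 125 ≡ 8. So 5^15 ≡ 8 (mod 39).
So h(2) = h(5) = 8 while 2 ≠ 5, hence h is not injective.
A non-injective map from the 39-element set ℤ_{39} to itself takes at most 38 distinct values, so it cannot be surjective. Hence h is not surjective.
Since h is not surjective, we determine |image(h)|. Computing x^15 mod 39 for each x (by repeated squaring, reducing mod 39 at every step), the values h(0), h(1), …, h(38) are: 0, 1, 8, 27, 25, 8, 21, 31, 5, 27, 25, 5, 12, 13, 14, 21, 1, 38, 21, 34, 5, 18, 1, 38, 18, 25, 26, 27, 34, 14, 12, 34, 8, 18, 31, 14, 12, 31, 38.
The distinct values are {0, 1, 5, 8, 12, 13, 14, 18, 21, 25, 26, 27, 31, 34, 38}; there are 15 of them.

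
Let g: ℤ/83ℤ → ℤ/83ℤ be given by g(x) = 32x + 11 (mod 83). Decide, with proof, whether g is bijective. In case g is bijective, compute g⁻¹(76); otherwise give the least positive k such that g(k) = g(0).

If g(a) = g(b), then 32a ≡ 32b (mod 83). Because gcd(32, 83) = 1, we may cancel 32 to get a ≡ b (mod 83).
We now compute 32⁻¹ mod 83 explicitly. Euclid's algorithm: 83 = 2·32 + 19, 32 = 1·19 + 13, 19 = 1·13 + 6, 13 = 2·6 + 1; back-substituting gives 1 = 13·32 − 5·83, so 32⁻¹ ≡ 13 (mod 83).
Then y ↦ 13(y − 11) is a two-sided inverse to g, so every y ∈ ℤ/83ℤ has a preimage.
So g is bijective.
Since g is bijective, we compute g⁻¹(76): solve 32x + 11 ≡ 76 (mod 83), i.e. 32x ≡ 65 (mod 83).
Multiplying by 32⁻¹ = 13 gives x ≡ 13·65 = 845 = 10·83 + 15 ≡ 15 (mod 83).
Check: g(15) = 32·15 + 11 = 491 = 5·83 + 76 ≡ 76 (mod 83).

15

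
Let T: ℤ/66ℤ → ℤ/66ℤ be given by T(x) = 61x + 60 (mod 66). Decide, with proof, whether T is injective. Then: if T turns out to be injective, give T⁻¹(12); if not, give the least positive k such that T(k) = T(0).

36

If T(x_1) = T(x_2), then 61x_1 ≡ 61x_2 (mod 66). Because gcd(61, 66) = 1, we may cancel 61 to get x_1 ≡ x_2 (mod 66).
Thus T is injective.
We now compute 61⁻¹ mod 66 explicitly. Euclid's algorithm: 66 = 1·61 + 5, 61 = 12·5 + 1; back-substituting gives 1 = 13·61 − 12·66, so 61⁻¹ ≡ 13 (mod 66).
Since T is injective, we find T⁻¹(12): we need 61x ≡ 12 − 60 ≡ 18 (mod 66). Using 61⁻¹ = 13: x ≡ 13·18 = 234 = 3·66 + 36, so x = 36.
Check: T(36) = 61·36 + 60 = 2256 = 34·66 + 12 ≡ 12 (mod 66).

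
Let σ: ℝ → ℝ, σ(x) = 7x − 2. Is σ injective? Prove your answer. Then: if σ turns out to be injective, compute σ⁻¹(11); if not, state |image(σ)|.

Suppose σ(x_1) = σ(x_2). Then 7x_1 − 2 = 7x_2 − 2, thus 7x_1 = 7x_2, therefore x_1 = x_2.
Therefore σ is injective.
Since σ is injective, we compute σ⁻¹(11) = (11 + 2)/7 = 13/7.

13/7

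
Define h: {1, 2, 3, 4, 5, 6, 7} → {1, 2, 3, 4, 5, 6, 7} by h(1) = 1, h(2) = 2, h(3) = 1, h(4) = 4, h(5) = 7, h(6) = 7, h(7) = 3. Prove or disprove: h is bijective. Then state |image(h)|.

h(1) = 1 = h(3) with 1 ≠ 3, so h is not injective, hence not bijective.
The image of h is {1, 2, 3, 4, 7}, which has 5 elements.

5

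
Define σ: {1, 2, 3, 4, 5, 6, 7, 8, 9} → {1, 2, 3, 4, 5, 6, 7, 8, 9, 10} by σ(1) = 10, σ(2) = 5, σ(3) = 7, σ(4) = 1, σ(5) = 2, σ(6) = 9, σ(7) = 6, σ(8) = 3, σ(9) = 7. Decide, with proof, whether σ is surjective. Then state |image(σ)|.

No element maps to 4, so σ is not surjective.
The image of σ is {1, 2, 3, 5, 6, 7, 9, 10}, which has 8 elements.

8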